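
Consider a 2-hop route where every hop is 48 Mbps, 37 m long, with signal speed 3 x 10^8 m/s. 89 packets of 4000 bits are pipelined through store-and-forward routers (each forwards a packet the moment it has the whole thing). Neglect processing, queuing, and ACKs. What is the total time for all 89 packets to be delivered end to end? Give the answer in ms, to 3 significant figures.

7.50 ms

Per-hop transmission t_tx = L/R = 4000/48000000 = 0.0833333 ms.
Per-hop propagation t_prop = 37/300000000 = 0.000123333 ms.
Pipeline fill: first packet needs 2·t_tx to clear all hops; remaining 88 packets each add one t_tx.
Total = (2+89-1)·t_tx + 2·t_prop = 90·0.0833333 + 2·0.000123333 = 7.50 ms.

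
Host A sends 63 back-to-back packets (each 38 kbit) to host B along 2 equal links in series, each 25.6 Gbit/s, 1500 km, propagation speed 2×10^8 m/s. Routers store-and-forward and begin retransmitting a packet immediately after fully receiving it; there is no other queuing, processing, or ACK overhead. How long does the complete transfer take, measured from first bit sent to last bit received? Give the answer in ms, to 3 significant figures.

15.1 ms

Per-hop transmission t_tx = L/R = 38000/25600000000 = 0.00148438 ms.
Per-hop propagation t_prop = 1500000/200000000 = 7.5 ms.
Pipeline fill: first packet needs 2·t_tx to clear all hops; remaining 62 packets each add one t_tx.
Total = (2+63-1)·t_tx + 2·t_prop = 64·0.00148438 + 2·7.5 = 15.1 ms.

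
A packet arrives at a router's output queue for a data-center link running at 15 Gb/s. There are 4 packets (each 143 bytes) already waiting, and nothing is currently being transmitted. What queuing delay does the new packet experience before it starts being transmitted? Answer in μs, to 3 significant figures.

Each queued packet: L/R = 1144/15000000000 = 0.0762667 μs.
4 queued → 0.305067 μs.
Queuing delay = 0.305 μs.

0.305 μs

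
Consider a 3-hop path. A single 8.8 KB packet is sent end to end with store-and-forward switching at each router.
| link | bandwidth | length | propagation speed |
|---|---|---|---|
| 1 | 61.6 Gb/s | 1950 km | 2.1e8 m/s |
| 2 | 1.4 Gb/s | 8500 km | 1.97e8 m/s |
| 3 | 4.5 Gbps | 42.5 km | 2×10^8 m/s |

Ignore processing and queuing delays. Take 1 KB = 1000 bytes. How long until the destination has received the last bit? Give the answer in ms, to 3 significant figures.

L = 70400 bits.
Transmission delays (L/R per hop): 0.00114286, 0.0502857, 0.0156444 ms; sum = 0.067073 ms.
Propagation delays (d/s per hop): 9.28571, 43.1472, 0.2125 ms; sum = 52.6454 ms.
End-to-end = 52.7 ms.

52.7 ms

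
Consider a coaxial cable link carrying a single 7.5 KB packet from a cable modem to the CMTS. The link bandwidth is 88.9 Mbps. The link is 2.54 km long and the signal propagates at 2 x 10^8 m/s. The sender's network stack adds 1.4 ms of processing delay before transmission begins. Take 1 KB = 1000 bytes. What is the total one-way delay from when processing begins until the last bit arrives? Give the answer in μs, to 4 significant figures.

L = 60000 bits.
Transmission delay = L/R = 60000 / 88900000 = 674.916 μs.
Propagation delay = d/s = 2540 m / 200000000 m/s = 12.7 μs.
Plus processing delay 1.4 ms = 1400 μs.
Total = 2088 μs.

2088 μs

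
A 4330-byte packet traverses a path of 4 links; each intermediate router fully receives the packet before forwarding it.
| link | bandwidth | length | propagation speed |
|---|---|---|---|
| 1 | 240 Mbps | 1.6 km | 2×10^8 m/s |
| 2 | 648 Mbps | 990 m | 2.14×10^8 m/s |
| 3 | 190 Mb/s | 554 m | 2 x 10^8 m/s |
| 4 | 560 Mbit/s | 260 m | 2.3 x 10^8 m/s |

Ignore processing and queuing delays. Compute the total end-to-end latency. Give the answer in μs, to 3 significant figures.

458 μs

L = 4330 × 8 = 34640 bits.
Transmission delays (L/R per hop): 144.333, 53.4568, 182.316, 61.8571 μs; sum = 441.963 μs.
Propagation delays (d/s per hop): 8, 4.62617, 2.77, 1.13043 μs; sum = 16.5266 μs.
End-to-end = 458 μs.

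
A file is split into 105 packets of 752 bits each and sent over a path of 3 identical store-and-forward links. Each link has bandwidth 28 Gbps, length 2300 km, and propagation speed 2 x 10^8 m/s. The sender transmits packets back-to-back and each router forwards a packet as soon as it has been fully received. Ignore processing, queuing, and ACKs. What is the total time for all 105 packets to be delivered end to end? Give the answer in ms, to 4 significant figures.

Per-hop transmission t_tx = L/R = 752/28000000000 = 2.68571e-05 ms.
Per-hop propagation t_prop = 2300000/200000000 = 11.5 ms.
Pipeline fill: first packet needs 3·t_tx to clear all hops; remaining 104 packets each add one t_tx.
Total = (3+105-1)·t_tx + 3·t_prop = 107·2.68571e-05 + 3·11.5 = 34.50 ms.

34.50 ms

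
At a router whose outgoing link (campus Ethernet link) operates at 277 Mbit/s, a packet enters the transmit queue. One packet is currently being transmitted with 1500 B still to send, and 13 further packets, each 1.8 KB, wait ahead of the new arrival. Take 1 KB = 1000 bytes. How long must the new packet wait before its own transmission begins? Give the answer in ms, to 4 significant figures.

0.7191 ms

Each queued packet: L/R = 14400/277000000 = 0.0519856 ms.
13 queued → 0.675812 ms.
Plus remaining 12000 bits of current packet: 0.0433213 ms.
Queuing delay = 0.7191 ms.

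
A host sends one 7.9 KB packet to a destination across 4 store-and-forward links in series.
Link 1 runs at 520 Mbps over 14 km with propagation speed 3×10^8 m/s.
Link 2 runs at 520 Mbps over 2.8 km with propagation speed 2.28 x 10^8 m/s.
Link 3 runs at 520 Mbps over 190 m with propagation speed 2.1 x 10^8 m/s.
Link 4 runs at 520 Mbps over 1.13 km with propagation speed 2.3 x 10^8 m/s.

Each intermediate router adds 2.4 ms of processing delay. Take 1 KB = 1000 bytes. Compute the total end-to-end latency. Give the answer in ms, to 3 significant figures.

L = 63200 bits.
Transmission delay per hop = L/R = 63200/520000000 = 0.121538 ms; 4 hops → 0.486154 ms.
Propagation delays (d/s per hop): 0.0466667, 0.0122807, 0.000904762, 0.00491304 ms; sum = 0.0647652 ms.
Processing at 3 router(s): 3 × 2.4 ms = 7.2 ms.
End-to-end = 7.75 ms.

7.75 ms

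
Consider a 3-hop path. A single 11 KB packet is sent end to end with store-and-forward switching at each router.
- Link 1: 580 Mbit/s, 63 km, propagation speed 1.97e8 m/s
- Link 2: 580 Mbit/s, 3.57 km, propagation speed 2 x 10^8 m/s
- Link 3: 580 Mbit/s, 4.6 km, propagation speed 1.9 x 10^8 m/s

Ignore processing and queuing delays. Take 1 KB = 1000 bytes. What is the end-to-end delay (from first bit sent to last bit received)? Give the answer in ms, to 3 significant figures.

L = 88000 bits.
Transmission delay per hop = L/R = 88000/580000000 = 0.151724 ms; 3 hops → 0.455172 ms.
Propagation delays (d/s per hop): 0.319797, 0.01785, 0.0242105 ms; sum = 0.361857 ms.
End-to-end = 0.817 ms.

0.817 ms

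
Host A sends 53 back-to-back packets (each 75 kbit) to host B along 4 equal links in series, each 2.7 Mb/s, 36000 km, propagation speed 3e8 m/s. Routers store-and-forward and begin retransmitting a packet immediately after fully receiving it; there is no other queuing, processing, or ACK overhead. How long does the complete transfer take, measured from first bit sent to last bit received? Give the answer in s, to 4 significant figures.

Per-hop transmission t_tx = L/R = 75000/2700000 = 0.0277778 s.
Per-hop propagation t_prop = 36000000/300000000 = 0.12 s.
Pipeline fill: first packet needs 4·t_tx to clear all hops; remaining 52 packets each add one t_tx.
Total = (4+53-1)·t_tx + 4·t_prop = 56·0.0277778 + 4·0.12 = 2.036 s.

2.036 s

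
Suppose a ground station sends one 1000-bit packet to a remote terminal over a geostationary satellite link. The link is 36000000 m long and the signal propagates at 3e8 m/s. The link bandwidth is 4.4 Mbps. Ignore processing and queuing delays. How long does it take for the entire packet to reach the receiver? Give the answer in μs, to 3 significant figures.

120000 μs

Transmission delay = L/R = 1000 / 4400000 = 227.273 μs.
Propagation delay = d/s = 36000000 m / 300000000 m/s = 120000 μs.
Total = 120000 μs.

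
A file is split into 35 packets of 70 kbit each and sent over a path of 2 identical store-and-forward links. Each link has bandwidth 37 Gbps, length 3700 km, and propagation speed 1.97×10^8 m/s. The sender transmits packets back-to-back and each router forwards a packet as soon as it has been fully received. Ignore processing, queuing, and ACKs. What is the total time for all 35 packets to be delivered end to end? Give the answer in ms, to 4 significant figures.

37.63 ms

Per-hop transmission t_tx = L/R = 70000/37000000000 = 0.00189189 ms.
Per-hop propagation t_prop = 3700000/197000000 = 18.7817 ms.
Pipeline fill: first packet needs 2·t_tx to clear all hops; remaining 34 packets each add one t_tx.
Total = (2+35-1)·t_tx + 2·t_prop = 36·0.00189189 + 2·18.7817 = 37.63 ms.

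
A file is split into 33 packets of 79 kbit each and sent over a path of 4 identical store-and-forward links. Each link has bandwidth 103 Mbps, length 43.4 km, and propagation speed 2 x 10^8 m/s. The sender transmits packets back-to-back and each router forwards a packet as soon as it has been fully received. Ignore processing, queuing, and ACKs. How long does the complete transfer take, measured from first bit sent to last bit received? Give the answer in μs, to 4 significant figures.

Per-hop transmission t_tx = L/R = 79000/103000000 = 766.99 μs.
Per-hop propagation t_prop = 43400/200000000 = 217 μs.
Pipeline fill: first packet needs 4·t_tx to clear all hops; remaining 32 packets each add one t_tx.
Total = (4+33-1)·t_tx + 4·t_prop = 36·766.99 + 4·217 = 28480 μs.

28480 μs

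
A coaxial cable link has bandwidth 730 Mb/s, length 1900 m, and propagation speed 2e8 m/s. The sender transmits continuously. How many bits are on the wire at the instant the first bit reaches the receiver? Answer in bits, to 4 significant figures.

Propagation delay = 1900 / 200000000 = 9.5e-06 s.
BDP = R × t_prop = 730000000 × 9.5e-06 = 6935 bits.

6935 bits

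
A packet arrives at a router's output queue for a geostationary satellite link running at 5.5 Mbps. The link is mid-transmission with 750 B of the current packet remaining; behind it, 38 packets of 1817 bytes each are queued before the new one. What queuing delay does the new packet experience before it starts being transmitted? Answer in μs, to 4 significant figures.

Each queued packet: L/R = 14536/5500000 = 2642.91 μs.
38 queued → 100431 μs.
Plus remaining 6000 bits of current packet: 1090.91 μs.
Queuing delay = 101500 μs.

101500 μs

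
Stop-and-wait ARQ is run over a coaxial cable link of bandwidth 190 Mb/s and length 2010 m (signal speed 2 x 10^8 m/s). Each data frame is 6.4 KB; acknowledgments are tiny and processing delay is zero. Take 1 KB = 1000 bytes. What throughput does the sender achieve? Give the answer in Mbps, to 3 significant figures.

177 Mbps

t_tx = L/R = 51200/190000000 = 0.000269474 s.
t_prop = 2010/200000000 = 1.005e-05 s; RTT = 2.01e-05 s.
Cycle = t_tx + RTT = 0.000289574 s.
Throughput = L / cycle = 51200 / 0.000289574 = 177 Mbps.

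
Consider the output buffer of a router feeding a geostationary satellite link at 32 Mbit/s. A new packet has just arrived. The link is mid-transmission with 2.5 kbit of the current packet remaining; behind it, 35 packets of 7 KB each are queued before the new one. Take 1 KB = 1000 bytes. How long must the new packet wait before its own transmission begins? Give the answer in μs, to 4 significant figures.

Each queued packet: L/R = 56000/32000000 = 1750 μs.
35 queued → 61250 μs.
Plus remaining 2500 bits of current packet: 78.125 μs.
Queuing delay = 61330 μs.

61330 μs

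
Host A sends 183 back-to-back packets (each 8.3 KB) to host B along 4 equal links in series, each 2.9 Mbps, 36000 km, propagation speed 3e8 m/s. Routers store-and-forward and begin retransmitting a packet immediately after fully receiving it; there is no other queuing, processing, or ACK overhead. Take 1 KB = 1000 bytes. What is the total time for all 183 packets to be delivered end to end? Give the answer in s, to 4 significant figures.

4.739 s

Per-hop transmission t_tx = L/R = 66400/2900000 = 0.0228966 s.
Per-hop propagation t_prop = 36000000/300000000 = 0.12 s.
Pipeline fill: first packet needs 4·t_tx to clear all hops; remaining 182 packets each add one t_tx.
Total = (4+183-1)·t_tx + 4·t_prop = 186·0.0228966 + 4·0.12 = 4.739 s.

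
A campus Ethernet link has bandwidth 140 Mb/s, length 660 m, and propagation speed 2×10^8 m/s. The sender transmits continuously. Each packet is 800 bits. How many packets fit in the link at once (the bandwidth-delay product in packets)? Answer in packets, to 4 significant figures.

Propagation delay = 660 / 200000000 = 3.3e-06 s.
BDP = R × t_prop = 140000000 × 3.3e-06 = 462 bits.
In packets of 800 bits: 0.5775 packets.

0.5775 packets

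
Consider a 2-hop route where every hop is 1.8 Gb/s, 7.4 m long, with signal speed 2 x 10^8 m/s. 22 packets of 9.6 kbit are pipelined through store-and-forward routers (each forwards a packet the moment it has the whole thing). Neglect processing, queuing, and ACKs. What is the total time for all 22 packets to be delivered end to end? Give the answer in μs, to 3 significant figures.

123 μs

Per-hop transmission t_tx = L/R = 9600/1800000000 = 5.33333 μs.
Per-hop propagation t_prop = 7.4/200000000 = 0.037 μs.
Pipeline fill: first packet needs 2·t_tx to clear all hops; remaining 21 packets each add one t_tx.
Total = (2+22-1)·t_tx + 2·t_prop = 23·5.33333 + 2·0.037 = 123 μs.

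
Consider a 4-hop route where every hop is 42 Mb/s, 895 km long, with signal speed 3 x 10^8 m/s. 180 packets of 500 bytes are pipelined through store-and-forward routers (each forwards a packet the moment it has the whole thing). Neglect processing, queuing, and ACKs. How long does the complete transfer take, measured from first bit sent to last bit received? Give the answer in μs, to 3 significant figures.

Per-hop transmission t_tx = L/R = 4000/42000000 = 95.2381 μs.
Per-hop propagation t_prop = 895000/300000000 = 2983.33 μs.
Pipeline fill: first packet needs 4·t_tx to clear all hops; remaining 179 packets each add one t_tx.
Total = (4+180-1)·t_tx + 4·t_prop = 183·95.2381 + 4·2983.33 = 29400 μs.

29400 μs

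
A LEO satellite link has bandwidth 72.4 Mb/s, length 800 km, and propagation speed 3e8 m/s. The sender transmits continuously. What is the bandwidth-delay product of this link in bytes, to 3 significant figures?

24100 bytes

Propagation delay = 800000 / 300000000 = 0.00266667 s.
BDP = R × t_prop = 72400000 × 0.00266667 = 193067 bits.
In bytes: 193067/8 = 24100 bytes.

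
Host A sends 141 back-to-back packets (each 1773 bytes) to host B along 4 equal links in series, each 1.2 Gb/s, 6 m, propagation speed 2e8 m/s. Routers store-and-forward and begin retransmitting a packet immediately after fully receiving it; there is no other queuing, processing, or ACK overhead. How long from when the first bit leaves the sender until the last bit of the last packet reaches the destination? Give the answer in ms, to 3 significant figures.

1.70 ms

Per-hop transmission t_tx = L/R = 14184/1200000000 = 0.01182 ms.
Per-hop propagation t_prop = 6/200000000 = 3e-05 ms.
Pipeline fill: first packet needs 4·t_tx to clear all hops; remaining 140 packets each add one t_tx.
Total = (4+141-1)·t_tx + 4·t_prop = 144·0.01182 + 4·3e-05 = 1.70 ms.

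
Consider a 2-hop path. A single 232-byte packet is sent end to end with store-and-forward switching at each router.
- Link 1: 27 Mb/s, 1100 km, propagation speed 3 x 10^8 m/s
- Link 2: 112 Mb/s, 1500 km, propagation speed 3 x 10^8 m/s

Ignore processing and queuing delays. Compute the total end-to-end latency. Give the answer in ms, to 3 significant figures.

8.75 ms

L = 232 × 8 = 1856 bits.
Transmission delays (L/R per hop): 0.0687407, 0.0165714 ms; sum = 0.0853122 ms.
Propagation delays (d/s per hop): 3.66667, 5 ms; sum = 8.66667 ms.
End-to-end = 8.75 ms.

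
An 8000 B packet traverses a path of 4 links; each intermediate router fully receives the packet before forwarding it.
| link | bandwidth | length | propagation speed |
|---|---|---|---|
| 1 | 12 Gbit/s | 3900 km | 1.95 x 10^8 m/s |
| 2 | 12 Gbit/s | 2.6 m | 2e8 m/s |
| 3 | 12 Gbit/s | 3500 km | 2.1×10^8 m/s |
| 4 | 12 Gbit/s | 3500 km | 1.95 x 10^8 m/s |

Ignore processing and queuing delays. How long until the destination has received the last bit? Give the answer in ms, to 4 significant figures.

54.64 ms

L = 8000 × 8 = 64000 bits.
Transmission delay per hop = L/R = 64000/12000000000 = 0.00533333 ms; 4 hops → 0.0213333 ms.
Propagation delays (d/s per hop): 20, 1.3e-05, 16.6667, 17.9487 ms; sum = 54.6154 ms.
End-to-end = 54.64 ms.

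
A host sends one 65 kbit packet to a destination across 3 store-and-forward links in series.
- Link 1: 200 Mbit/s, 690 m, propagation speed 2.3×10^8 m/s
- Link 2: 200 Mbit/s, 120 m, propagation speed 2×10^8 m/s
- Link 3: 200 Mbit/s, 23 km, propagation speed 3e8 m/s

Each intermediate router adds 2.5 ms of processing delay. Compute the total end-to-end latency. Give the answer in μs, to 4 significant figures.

6055 μs

L = 65000 bits.
Transmission delay per hop = L/R = 65000/200000000 = 325 μs; 3 hops → 975 μs.
Propagation delays (d/s per hop): 3, 0.6, 76.6667 μs; sum = 80.2667 μs.
Processing at 2 router(s): 2 × 2.5 ms = 5000 μs.
End-to-end = 6055 μs.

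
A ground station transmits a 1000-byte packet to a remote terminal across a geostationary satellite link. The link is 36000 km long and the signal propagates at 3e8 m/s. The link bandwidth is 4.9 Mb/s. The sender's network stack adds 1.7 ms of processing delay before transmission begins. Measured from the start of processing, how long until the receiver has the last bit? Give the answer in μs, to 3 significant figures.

123000 μs

L = 1000 × 8 = 8000 bits.
Transmission delay = L/R = 8000 / 4900000 = 1632.65 μs.
Propagation delay = d/s = 36000000 m / 300000000 m/s = 120000 μs.
Plus processing delay 1.7 ms = 1700 μs.
Total = 123000 μs.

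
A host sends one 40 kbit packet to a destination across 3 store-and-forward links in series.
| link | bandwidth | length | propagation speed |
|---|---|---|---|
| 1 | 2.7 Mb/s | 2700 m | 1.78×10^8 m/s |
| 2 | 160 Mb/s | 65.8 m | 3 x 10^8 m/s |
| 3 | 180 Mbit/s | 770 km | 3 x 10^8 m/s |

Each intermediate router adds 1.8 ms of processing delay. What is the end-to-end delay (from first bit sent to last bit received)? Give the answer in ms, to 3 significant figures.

L = 40000 bits.
Transmission delays (L/R per hop): 14.8148, 0.25, 0.222222 ms; sum = 15.287 ms.
Propagation delays (d/s per hop): 0.0151685, 0.000219333, 2.56667 ms; sum = 2.58205 ms.
Processing at 2 router(s): 2 × 1.8 ms = 3.6 ms.
End-to-end = 21.5 ms.

21.5 ms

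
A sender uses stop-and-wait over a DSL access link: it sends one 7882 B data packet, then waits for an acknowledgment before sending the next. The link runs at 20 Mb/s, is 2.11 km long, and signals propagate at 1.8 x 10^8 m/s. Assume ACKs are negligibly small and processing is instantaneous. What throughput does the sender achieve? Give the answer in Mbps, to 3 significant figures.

t_tx = L/R = 63056/20000000 = 0.0031528 s.
t_prop = 2110/180000000 = 1.17222e-05 s; RTT = 2.34444e-05 s.
Cycle = t_tx + RTT = 0.00317624 s.
Throughput = L / cycle = 63056 / 0.00317624 = 19.9 Mbps.

19.9 Mbps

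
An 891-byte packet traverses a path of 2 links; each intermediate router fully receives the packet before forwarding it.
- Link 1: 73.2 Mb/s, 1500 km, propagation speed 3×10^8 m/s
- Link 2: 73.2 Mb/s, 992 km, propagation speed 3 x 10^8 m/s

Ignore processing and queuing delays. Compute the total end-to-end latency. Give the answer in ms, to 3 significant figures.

L = 891 × 8 = 7128 bits.
Transmission delay per hop = L/R = 7128/73200000 = 0.097377 ms; 2 hops → 0.194754 ms.
Propagation delays (d/s per hop): 5, 3.30667 ms; sum = 8.30667 ms.
End-to-end = 8.50 ms.

8.50 ms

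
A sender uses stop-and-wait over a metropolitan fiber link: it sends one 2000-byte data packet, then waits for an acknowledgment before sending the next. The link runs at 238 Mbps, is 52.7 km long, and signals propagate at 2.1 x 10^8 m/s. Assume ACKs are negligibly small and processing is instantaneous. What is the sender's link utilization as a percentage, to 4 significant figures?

t_tx = L/R = 16000/238000000 = 6.72269e-05 s.
t_prop = 52700/210000000 = 0.000250952 s; RTT = 0.000501905 s.
Cycle = t_tx + RTT = 0.000569132 s.
Utilization = t_tx / cycle = 6.72269e-05/0.000569132 = 11.81 %.

11.81 %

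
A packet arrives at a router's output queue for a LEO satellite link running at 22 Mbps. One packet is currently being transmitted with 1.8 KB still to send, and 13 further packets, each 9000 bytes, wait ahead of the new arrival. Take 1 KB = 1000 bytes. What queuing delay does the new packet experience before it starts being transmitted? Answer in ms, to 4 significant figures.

43.20 ms

Each queued packet: L/R = 72000/22000000 = 3.27273 ms.
13 queued → 42.5455 ms.
Plus remaining 14400 bits of current packet: 0.654545 ms.
Queuing delay = 43.20 ms.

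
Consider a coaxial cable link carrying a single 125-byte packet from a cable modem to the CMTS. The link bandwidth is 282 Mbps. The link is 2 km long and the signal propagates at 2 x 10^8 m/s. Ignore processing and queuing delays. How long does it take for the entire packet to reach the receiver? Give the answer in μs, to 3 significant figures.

13.5 μs

L = 125 × 8 = 1000 bits.
Transmission delay = L/R = 1000 / 282000000 = 3.5461 μs.
Propagation delay = d/s = 2000 m / 200000000 m/s = 10 μs.
Total = 13.5 μs.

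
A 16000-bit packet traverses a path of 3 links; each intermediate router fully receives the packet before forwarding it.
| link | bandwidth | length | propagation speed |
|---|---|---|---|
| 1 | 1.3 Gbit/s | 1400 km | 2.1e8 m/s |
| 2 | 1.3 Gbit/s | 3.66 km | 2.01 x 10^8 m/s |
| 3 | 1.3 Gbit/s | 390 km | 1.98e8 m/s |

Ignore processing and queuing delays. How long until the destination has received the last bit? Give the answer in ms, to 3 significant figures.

Transmission delay per hop = L/R = 16000/1300000000 = 0.0123077 ms; 3 hops → 0.0369231 ms.
Propagation delays (d/s per hop): 6.66667, 0.018209, 1.9697 ms; sum = 8.65457 ms.
End-to-end = 8.69 ms.

8.69 ms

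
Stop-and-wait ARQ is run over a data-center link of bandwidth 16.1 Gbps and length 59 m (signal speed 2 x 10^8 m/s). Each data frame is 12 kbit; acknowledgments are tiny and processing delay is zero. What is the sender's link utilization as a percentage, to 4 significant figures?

t_tx = L/R = 12000/1.61e+10 = 7.45342e-07 s.
t_prop = 59/200000000 = 2.95e-07 s; RTT = 5.9e-07 s.
Cycle = t_tx + RTT = 1.33534e-06 s.
Utilization = t_tx / cycle = 7.45342e-07/1.33534e-06 = 55.82 %.

55.82 %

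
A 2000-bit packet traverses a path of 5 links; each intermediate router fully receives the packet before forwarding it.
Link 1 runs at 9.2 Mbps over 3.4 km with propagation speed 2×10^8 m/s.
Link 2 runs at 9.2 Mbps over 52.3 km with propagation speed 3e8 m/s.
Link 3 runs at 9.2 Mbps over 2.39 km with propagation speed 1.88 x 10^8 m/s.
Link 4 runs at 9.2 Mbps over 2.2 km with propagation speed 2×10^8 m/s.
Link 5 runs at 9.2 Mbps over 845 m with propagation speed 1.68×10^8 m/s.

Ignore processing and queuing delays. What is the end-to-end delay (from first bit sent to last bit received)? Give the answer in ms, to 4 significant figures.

1.307 ms

Transmission delay per hop = L/R = 2000/9200000 = 0.217391 ms; 5 hops → 1.08696 ms.
Propagation delays (d/s per hop): 0.017, 0.174333, 0.0127128, 0.011, 0.00502976 ms; sum = 0.220076 ms.
End-to-end = 1.307 ms.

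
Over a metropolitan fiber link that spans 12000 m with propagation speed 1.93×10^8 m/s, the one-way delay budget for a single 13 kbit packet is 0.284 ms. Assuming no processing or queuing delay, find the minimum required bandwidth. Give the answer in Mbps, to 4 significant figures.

Propagation delay = 12000 / 193000000 = 0.0621762 ms.
Transmission budget = 0.284 − 0.0621762 = 0.221824 ms.
R ≥ L / t_tx = 13000 bits / 0.000221824 s = 58.61 Mbps.

58.61 Mbps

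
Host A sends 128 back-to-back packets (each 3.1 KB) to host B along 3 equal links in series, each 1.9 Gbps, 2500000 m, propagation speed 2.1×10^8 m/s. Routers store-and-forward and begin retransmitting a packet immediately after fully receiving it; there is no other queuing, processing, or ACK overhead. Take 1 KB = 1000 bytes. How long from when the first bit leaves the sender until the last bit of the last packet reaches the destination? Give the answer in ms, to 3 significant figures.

Per-hop transmission t_tx = L/R = 24800/1900000000 = 0.0130526 ms.
Per-hop propagation t_prop = 2500000/210000000 = 11.9048 ms.
Pipeline fill: first packet needs 3·t_tx to clear all hops; remaining 127 packets each add one t_tx.
Total = (3+128-1)·t_tx + 3·t_prop = 130·0.0130526 + 3·11.9048 = 37.4 ms.

37.4 ms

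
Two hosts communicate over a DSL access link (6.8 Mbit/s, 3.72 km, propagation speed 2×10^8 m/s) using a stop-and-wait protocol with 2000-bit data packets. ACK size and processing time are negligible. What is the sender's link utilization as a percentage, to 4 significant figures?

t_tx = L/R = 2000/6800000 = 0.000294118 s.
t_prop = 3720/200000000 = 1.86e-05 s; RTT = 3.72e-05 s.
Cycle = t_tx + RTT = 0.000331318 s.
Utilization = t_tx / cycle = 0.000294118/0.000331318 = 88.77 %.

88.77 %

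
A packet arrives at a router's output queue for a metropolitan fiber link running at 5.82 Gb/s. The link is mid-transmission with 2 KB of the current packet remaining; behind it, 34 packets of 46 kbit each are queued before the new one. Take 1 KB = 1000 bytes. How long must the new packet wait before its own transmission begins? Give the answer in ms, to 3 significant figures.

0.271 ms

Each queued packet: L/R = 46000/5820000000 = 0.00790378 ms.
34 queued → 0.268729 ms.
Plus remaining 16000 bits of current packet: 0.00274914 ms.
Queuing delay = 0.271 ms.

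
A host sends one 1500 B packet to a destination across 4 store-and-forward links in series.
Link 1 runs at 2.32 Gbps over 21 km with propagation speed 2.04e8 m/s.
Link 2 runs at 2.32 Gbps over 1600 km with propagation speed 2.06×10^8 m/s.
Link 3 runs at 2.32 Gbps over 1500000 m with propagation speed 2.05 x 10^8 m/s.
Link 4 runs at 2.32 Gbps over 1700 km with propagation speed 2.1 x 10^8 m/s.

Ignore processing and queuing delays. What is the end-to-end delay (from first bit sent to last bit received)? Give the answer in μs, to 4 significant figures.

L = 1500 × 8 = 12000 bits.
Transmission delay per hop = L/R = 12000/2320000000 = 5.17241 μs; 4 hops → 20.6897 μs.
Propagation delays (d/s per hop): 102.941, 7766.99, 7317.07, 8095.24 μs; sum = 23282.2 μs.
End-to-end = 23300 μs.

23300 μs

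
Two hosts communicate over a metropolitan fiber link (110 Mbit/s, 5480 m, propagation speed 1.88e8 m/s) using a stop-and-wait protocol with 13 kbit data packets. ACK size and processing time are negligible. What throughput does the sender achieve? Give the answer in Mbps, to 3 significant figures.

73.7 Mbps

t_tx = L/R = 13000/110000000 = 0.000118182 s.
t_prop = 5480/188000000 = 2.91489e-05 s; RTT = 5.82979e-05 s.
Cycle = t_tx + RTT = 0.00017648 s.
Throughput = L / cycle = 13000 / 0.00017648 = 73.7 Mbps.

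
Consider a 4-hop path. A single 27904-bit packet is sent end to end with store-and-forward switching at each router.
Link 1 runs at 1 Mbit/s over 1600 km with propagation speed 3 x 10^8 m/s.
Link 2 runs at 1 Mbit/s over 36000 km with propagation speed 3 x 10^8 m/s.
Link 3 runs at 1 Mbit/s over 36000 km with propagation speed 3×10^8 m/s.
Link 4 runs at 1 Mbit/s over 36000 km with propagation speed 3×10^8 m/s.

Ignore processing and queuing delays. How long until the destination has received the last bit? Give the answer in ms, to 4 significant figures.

Transmission delay per hop = L/R = 27904/1000000 = 27.904 ms; 4 hops → 111.616 ms.
Propagation delays (d/s per hop): 5.33333, 120, 120, 120 ms; sum = 365.333 ms.
End-to-end = 476.9 ms.

476.9 ms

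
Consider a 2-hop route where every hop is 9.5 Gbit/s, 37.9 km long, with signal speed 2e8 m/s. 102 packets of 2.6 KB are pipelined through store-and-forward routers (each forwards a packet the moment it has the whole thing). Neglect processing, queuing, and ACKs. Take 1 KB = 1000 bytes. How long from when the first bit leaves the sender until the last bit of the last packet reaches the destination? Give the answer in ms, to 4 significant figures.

Per-hop transmission t_tx = L/R = 20800/9500000000 = 0.00218947 ms.
Per-hop propagation t_prop = 37900/200000000 = 0.1895 ms.
Pipeline fill: first packet needs 2·t_tx to clear all hops; remaining 101 packets each add one t_tx.
Total = (2+102-1)·t_tx + 2·t_prop = 103·0.00218947 + 2·0.1895 = 0.6045 ms.

0.6045 ms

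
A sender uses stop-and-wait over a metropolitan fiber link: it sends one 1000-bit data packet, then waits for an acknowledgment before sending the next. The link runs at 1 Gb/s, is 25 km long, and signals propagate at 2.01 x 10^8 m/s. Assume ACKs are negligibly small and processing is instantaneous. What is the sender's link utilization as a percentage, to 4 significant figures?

0.4004 %

t_tx = L/R = 1000/1000000000 = 1e-06 s.
t_prop = 25000/2.01e+08 = 0.000124378 s; RTT = 0.000248756 s.
Cycle = t_tx + RTT = 0.000249756 s.
Utilization = t_tx / cycle = 1e-06/0.000249756 = 0.4004 %.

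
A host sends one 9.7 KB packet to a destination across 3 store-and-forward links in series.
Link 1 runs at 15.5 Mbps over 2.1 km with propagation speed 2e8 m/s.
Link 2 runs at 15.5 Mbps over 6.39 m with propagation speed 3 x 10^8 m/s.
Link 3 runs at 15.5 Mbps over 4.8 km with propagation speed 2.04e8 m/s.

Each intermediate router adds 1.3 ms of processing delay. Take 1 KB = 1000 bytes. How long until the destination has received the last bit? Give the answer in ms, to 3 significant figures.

17.7 ms

L = 77600 bits.
Transmission delay per hop = L/R = 77600/15500000 = 5.00645 ms; 3 hops → 15.0194 ms.
Propagation delays (d/s per hop): 0.0105, 2.13e-05, 0.0235294 ms; sum = 0.0340507 ms.
Processing at 2 router(s): 2 × 1.3 ms = 2.6 ms.
End-to-end = 17.7 ms.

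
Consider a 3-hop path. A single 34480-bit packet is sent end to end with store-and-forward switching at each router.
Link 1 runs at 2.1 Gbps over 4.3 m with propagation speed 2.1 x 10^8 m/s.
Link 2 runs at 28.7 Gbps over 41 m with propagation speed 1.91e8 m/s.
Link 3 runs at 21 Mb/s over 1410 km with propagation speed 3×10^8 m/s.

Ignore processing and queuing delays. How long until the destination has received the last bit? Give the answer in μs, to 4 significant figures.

6360 μs

Transmission delays (L/R per hop): 16.419, 1.20139, 1641.9 μs; sum = 1659.53 μs.
Propagation delays (d/s per hop): 0.0204762, 0.21466, 4700 μs; sum = 4700.24 μs.
End-to-end = 6360 μs.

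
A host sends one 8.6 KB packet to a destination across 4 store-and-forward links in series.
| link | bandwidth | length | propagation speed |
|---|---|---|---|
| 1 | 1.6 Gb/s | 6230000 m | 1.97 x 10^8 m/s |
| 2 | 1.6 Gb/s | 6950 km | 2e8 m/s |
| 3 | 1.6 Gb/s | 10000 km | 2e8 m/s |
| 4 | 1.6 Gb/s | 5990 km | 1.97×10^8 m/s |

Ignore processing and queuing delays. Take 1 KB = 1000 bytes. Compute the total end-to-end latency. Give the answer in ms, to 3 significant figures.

147 ms

L = 68800 bits.
Transmission delay per hop = L/R = 68800/1600000000 = 0.043 ms; 4 hops → 0.172 ms.
Propagation delays (d/s per hop): 31.6244, 34.75, 50, 30.4061 ms; sum = 146.78 ms.
End-to-end = 147 ms.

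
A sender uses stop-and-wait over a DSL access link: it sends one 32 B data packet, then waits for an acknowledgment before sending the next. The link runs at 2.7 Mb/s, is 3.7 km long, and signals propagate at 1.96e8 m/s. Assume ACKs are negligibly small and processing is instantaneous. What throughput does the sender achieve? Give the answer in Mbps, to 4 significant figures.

t_tx = L/R = 256/2700000 = 9.48148e-05 s.
t_prop = 3700/196000000 = 1.88776e-05 s; RTT = 3.77551e-05 s.
Cycle = t_tx + RTT = 0.00013257 s.
Throughput = L / cycle = 256 / 0.00013257 = 1.931 Mbps.

1.931 Mbps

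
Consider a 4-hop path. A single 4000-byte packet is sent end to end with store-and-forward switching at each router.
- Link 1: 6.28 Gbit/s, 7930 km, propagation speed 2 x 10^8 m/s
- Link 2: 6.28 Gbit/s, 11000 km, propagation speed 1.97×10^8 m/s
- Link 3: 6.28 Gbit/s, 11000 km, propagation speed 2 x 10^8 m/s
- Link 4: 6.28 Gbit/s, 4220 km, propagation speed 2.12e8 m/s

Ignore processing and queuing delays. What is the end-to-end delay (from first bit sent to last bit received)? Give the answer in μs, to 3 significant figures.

170000 μs

L = 4000 × 8 = 32000 bits.
Transmission delay per hop = L/R = 32000/6280000000 = 5.09554 μs; 4 hops → 20.3822 μs.
Propagation delays (d/s per hop): 39650, 55837.6, 55000, 19905.7 μs; sum = 170393 μs.
End-to-end = 170000 μs.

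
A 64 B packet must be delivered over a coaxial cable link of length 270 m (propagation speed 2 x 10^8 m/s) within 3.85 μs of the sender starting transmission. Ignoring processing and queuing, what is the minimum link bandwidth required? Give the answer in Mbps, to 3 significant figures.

L = 512 bits.
Propagation delay = 270 / 200000000 = 1.35 μs.
Transmission budget = 3.85 − 1.35 = 2.5 μs.
R ≥ L / t_tx = 512 bits / 2.5e-06 s = 205 Mbps.

205 Mbps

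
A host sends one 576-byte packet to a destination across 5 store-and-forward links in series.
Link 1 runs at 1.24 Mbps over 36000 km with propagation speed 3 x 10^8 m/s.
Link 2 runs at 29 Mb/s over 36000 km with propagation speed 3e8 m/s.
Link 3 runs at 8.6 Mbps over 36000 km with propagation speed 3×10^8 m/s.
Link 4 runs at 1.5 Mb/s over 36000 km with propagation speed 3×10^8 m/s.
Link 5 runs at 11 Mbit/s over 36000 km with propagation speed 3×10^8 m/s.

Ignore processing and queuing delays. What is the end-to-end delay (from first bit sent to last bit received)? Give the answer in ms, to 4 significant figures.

L = 576 × 8 = 4608 bits.
Transmission delays (L/R per hop): 3.71613, 0.158897, 0.535814, 3.072, 0.418909 ms; sum = 7.90175 ms.
Propagation delays (d/s per hop): 120, 120, 120, 120, 120 ms; sum = 600 ms.
End-to-end = 607.9 ms.

607.9 ms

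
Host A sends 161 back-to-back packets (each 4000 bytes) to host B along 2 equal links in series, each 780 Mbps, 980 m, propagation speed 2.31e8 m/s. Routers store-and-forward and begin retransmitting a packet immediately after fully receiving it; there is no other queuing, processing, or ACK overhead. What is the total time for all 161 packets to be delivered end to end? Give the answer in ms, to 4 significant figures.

6.655 ms

Per-hop transmission t_tx = L/R = 32000/780000000 = 0.0410256 ms.
Per-hop propagation t_prop = 980/231000000 = 0.00424242 ms.
Pipeline fill: first packet needs 2·t_tx to clear all hops; remaining 160 packets each add one t_tx.
Total = (2+161-1)·t_tx + 2·t_prop = 162·0.0410256 + 2·0.00424242 = 6.655 ms.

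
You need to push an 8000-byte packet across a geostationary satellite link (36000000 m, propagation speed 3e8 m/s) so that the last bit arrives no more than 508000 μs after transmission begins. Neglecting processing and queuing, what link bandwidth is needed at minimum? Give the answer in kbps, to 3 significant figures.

165 kbps

L = 64000 bits.
Propagation delay = 36000000 / 300000000 = 120000 μs.
Transmission budget = 508000 − 120000 = 388000 μs.
R ≥ L / t_tx = 64000 bits / 0.388 s = 165 kbps.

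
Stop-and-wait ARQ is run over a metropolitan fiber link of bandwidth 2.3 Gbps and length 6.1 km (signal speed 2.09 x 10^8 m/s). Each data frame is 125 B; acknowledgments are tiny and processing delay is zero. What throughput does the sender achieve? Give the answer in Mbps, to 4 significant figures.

t_tx = L/R = 1000/2300000000 = 4.34783e-07 s.
t_prop = 6100/209000000 = 2.91866e-05 s; RTT = 5.83732e-05 s.
Cycle = t_tx + RTT = 5.8808e-05 s.
Throughput = L / cycle = 1000 / 5.8808e-05 = 17.00 Mbps.

17.00 Mbps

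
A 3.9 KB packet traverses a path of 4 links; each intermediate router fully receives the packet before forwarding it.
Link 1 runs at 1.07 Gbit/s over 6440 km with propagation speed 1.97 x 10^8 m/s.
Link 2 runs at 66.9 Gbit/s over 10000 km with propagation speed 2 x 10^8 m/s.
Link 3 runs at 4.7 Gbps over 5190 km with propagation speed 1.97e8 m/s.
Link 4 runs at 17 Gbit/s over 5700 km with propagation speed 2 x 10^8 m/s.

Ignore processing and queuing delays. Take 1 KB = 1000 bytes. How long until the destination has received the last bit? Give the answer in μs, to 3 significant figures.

138000 μs

L = 31200 bits.
Transmission delays (L/R per hop): 29.1589, 0.466368, 6.6383, 1.83529 μs; sum = 38.0988 μs.
Propagation delays (d/s per hop): 32690.4, 50000, 26345.2, 28500 μs; sum = 137536 μs.
End-to-end = 138000 μs.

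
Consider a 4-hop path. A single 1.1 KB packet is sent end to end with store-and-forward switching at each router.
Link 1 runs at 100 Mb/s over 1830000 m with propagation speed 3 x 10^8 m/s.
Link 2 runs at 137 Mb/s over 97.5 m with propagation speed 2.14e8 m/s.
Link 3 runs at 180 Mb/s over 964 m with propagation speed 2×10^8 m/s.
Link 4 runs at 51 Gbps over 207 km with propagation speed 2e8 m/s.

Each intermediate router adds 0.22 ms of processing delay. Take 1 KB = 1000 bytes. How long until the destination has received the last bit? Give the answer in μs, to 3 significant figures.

L = 8800 bits.
Transmission delays (L/R per hop): 88, 64.2336, 48.8889, 0.172549 μs; sum = 201.295 μs.
Propagation delays (d/s per hop): 6100, 0.455607, 4.82, 1035 μs; sum = 7140.28 μs.
Processing at 3 router(s): 3 × 0.22 ms = 660 μs.
End-to-end = 8000 μs.

8000 μs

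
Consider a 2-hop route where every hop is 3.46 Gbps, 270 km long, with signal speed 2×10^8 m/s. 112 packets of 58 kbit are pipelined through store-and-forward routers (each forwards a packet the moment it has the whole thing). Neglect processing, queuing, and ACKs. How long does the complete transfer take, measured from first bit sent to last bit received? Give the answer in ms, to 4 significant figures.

4.594 ms

Per-hop transmission t_tx = L/R = 58000/3460000000 = 0.016763 ms.
Per-hop propagation t_prop = 270000/200000000 = 1.35 ms.
Pipeline fill: first packet needs 2·t_tx to clear all hops; remaining 111 packets each add one t_tx.
Total = (2+112-1)·t_tx + 2·t_prop = 113·0.016763 + 2·1.35 = 4.594 ms.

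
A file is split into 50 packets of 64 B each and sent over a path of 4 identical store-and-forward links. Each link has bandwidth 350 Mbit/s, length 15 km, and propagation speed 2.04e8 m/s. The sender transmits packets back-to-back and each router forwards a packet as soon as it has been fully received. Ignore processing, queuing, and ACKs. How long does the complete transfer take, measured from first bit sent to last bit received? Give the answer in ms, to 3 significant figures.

Per-hop transmission t_tx = L/R = 512/350000000 = 0.00146286 ms.
Per-hop propagation t_prop = 15000/204000000 = 0.0735294 ms.
Pipeline fill: first packet needs 4·t_tx to clear all hops; remaining 49 packets each add one t_tx.
Total = (4+50-1)·t_tx + 4·t_prop = 53·0.00146286 + 4·0.0735294 = 0.372 ms.

0.372 ms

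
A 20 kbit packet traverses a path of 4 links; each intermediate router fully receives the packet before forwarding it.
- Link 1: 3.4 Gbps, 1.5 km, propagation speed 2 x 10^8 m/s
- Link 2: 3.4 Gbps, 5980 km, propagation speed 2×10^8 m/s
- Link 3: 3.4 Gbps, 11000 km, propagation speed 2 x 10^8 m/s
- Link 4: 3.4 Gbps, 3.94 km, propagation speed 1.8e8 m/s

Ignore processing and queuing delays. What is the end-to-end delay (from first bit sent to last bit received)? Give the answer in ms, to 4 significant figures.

84.95 ms

L = 20000 bits.
Transmission delay per hop = L/R = 20000/3400000000 = 0.00588235 ms; 4 hops → 0.0235294 ms.
Propagation delays (d/s per hop): 0.0075, 29.9, 55, 0.0218889 ms; sum = 84.9294 ms.
End-to-end = 84.95 ms.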